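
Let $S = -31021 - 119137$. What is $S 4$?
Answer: $-600632$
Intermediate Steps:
$S = -150158$ ($S = -31021 - 119137 = -150158$)
$S 4 = \left(-150158\right) 4 = -600632$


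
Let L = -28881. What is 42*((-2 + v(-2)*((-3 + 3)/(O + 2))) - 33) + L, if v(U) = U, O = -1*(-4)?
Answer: -30351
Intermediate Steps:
O = 4
42*((-2 + v(-2)*((-3 + 3)/(O + 2))) - 33) + L = 42*((-2 - 2*(-3 + 3)/(4 + 2)) - 33) - 28881 = 42*((-2 - 0/6) - 33) - 28881 = 42*((-2 - 2*0) - 33) - 28881 = 42*((-2 + 0) - 33) - 28881 = 42*(-2 - 33) - 28881 = 42*(-35) - 28881 = -1470 - 28881 = -30351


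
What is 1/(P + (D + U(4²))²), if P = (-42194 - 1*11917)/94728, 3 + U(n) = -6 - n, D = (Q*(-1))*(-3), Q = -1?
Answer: 31576/24737547 ≈ 0.0012764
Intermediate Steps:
D = -3 (D = -1*(-1)*(-3) = 1*(-3) = -3)
U(n) = -9 - n (U(n) = -3 + (-6 - n) = -9 - n)
P = -18037/31576 (P = (-42194 - 11917)*(1/94728) = -54111*1/94728 = -18037/31576 ≈ -0.57123)
1/(P + (D + U(4²))²) = 1/(-18037/31576 + (-3 + (-9 - 1*4²))²) = 1/(-18037/31576 + (-3 + (-9 - 1*16))²) = 1/(-18037/31576 + (-3 + (-9 - 16))²) = 1/(-18037/31576 + (-3 - 25)²) = 1/(-18037/31576 + (-28)²) = 1/(-18037/31576 + 784) = 1/(24737547/31576) = 31576/24737547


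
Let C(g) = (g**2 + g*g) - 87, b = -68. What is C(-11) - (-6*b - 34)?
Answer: -219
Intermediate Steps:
C(g) = -87 + 2*g**2 (C(g) = (g**2 + g**2) - 87 = 2*g**2 - 87 = -87 + 2*g**2)
C(-11) - (-6*b - 34) = (-87 + 2*(-11)**2) - (-6*(-68) - 34) = (-87 + 2*121) - (408 - 34) = (-87 + 242) - 1*374 = 155 - 374 = -219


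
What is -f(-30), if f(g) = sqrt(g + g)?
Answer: -2*I*sqrt(15) ≈ -7.746*I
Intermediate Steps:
f(g) = sqrt(2)*sqrt(g) (f(g) = sqrt(2*g) = sqrt(2)*sqrt(g))
-f(-30) = -sqrt(2)*sqrt(-30) = -sqrt(2)*I*sqrt(30) = -2*I*sqrt(15)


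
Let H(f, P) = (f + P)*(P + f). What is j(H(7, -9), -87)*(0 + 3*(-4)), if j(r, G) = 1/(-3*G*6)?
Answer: -2/261 ≈ -0.0076628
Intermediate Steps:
H(f, P) = (P + f)**2 (H(f, P) = (P + f)*(P + f) = (P + f)**2)
j(r, G) = -1/(18*G) (j(r, G) = 1/(-18*G) = -1/(18*G))
j(H(7, -9), -87)*(0 + 3*(-4)) = (-1/18/(-87))*(0 + 3*(-4)) = (-1/18*(-1/87))*(0 - 12) = (1/1566)*(-12) = -2/261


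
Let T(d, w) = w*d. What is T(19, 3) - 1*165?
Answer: -108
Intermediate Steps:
T(d, w) = d*w
T(19, 3) - 1*165 = 19*3 - 1*165 = 57 - 165 = -108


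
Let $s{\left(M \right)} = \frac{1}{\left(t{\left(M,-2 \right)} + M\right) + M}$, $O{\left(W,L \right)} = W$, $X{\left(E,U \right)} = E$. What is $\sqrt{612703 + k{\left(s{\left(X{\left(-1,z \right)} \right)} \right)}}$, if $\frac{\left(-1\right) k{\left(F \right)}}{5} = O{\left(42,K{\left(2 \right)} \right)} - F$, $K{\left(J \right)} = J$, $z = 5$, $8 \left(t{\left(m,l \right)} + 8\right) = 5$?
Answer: $\frac{\sqrt{137810805}}{15} \approx 782.62$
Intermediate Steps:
$t{\left(m,l \right)} = - \frac{59}{8}$ ($t{\left(m,l \right)} = -8 + \frac{1}{8} \cdot 5 = -8 + \frac{5}{8} = - \frac{59}{8}$)
$s{\left(M \right)} = \frac{1}{- \frac{59}{8} + 2 M}$ ($s{\left(M \right)} = \frac{1}{\left(- \frac{59}{8} + M\right) + M} = \frac{1}{- \frac{59}{8} + 2 M}$)
$k{\left(F \right)} = -210 + 5 F$ ($k{\left(F \right)} = - 5 \left(42 - F\right) = -210 + 5 F$)
$\sqrt{612703 + k{\left(s{\left(X{\left(-1,z \right)} \right)} \right)}} = \sqrt{612703 - \left(210 - 5 \frac{8}{-59 + 16 \left(-1\right)}\right)} = \sqrt{612703 - \left(210 - 5 \frac{8}{-59 - 16}\right)} = \sqrt{612703 - \left(210 - 5 \frac{8}{-75}\right)} = \sqrt{612703 - \left(210 - 5 \cdot 8 \left(- \frac{1}{75}\right)\right)} = \sqrt{612703 + \left(-210 + 5 \left(- \frac{8}{75}\right)\right)} = \sqrt{612703 - \frac{3158}{15}} = \sqrt{\frac{9187387}{15}} = \frac{\sqrt{137810805}}{15}$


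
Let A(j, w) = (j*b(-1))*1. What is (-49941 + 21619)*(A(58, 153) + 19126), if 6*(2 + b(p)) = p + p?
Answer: -1613560984/3 ≈ -5.3785e+8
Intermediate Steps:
b(p) = -2 + p/3 (b(p) = -2 + (p + p)/6 = -2 + (2*p)/6 = -2 + p/3)
A(j, w) = -7*j/3 (A(j, w) = (j*(-2 + (1/3)*(-1)))*1 = (j*(-2 - 1/3))*1 = (j*(-7/3))*1 = -7*j/3*1 = -7*j/3)
(-49941 + 21619)*(A(58, 153) + 19126) = (-49941 + 21619)*(-7/3*58 + 19126) = -28322*(-406/3 + 19126) = -28322*56972/3 = -1613560984/3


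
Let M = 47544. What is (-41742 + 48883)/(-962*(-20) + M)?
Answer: 7141/66784 ≈ 0.10693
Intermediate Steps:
(-41742 + 48883)/(-962*(-20) + M) = (-41742 + 48883)/(-962*(-20) + 47544) = 7141/(19240 + 47544) = 7141/66784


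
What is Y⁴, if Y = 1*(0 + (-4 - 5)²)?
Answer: 43046721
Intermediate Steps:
Y = 81 (Y = 1*(0 + (-9)²) = 1*(0 + 81) = 1*81 = 81)
Y⁴ = 81⁴ = 43046721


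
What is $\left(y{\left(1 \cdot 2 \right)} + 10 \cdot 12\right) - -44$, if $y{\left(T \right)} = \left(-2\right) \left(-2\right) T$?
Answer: $172$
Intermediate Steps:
$y{\left(T \right)} = 4 T$
$\left(y{\left(1 \cdot 2 \right)} + 10 \cdot 12\right) - -44 = \left(4 \cdot 1 \cdot 2 + 10 \cdot 12\right) - -44 = \left(4 \cdot 2 + 120\right) + 44 = \left(8 + 120\right) + 44 = 128 + 44 = 172$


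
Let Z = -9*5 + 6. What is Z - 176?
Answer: -215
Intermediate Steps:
Z = -39 (Z = -45 + 6 = -39)
Z - 176 = -39 - 176 = -215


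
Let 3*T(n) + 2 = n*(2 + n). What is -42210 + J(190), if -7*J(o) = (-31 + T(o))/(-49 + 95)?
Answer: -40811245/966 ≈ -42248.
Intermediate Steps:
T(n) = -⅔ + n*(2 + n)/3 (T(n) = -⅔ + (n*(2 + n))/3 = -⅔ + n*(2 + n)/3)
J(o) = 95/966 - o/483 - o²/966 (J(o) = -(-31 + (-⅔ + o²/3 + 2*o/3))/(7*(-49 + 95)) = -(-95/3 + o²/3 + 2*o/3)/(7*46) = -(-95/138 + o/69 + o²/138)/7 = 95/966 - o/483 - o²/966)
-42210 + J(190) = -42210 + (95/966 - 1/483*190 - 1/966*190²) = -42210 + (95/966 - 190/483 - 1/966*36100) = -42210 + (95/966 - 190/483 - 18050/483) = -42210 - 36385/966 = -40811245/966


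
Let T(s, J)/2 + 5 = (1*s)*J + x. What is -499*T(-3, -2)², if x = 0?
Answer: -1996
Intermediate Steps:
T(s, J) = -10 + 2*J*s (T(s, J) = -10 + 2*((1*s)*J + 0) = -10 + 2*(s*J + 0) = -10 + 2*(J*s + 0) = -10 + 2*(J*s) = -10 + 2*J*s)
-499*T(-3, -2)² = -499*(-10 + 2*(-2)*(-3))² = -499*(-10 + 12)² = -499*2² = -499*4 = -1996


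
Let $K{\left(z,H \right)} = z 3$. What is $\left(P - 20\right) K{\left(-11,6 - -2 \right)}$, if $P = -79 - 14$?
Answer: $3729$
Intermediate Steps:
$K{\left(z,H \right)} = 3 z$
$P = -93$ ($P = -79 - 14 = -93$)
$\left(P - 20\right) K{\left(-11,6 - -2 \right)} = \left(-93 - 20\right) 3 \left(-11\right) = \left(-113\right) \left(-33\right) = 3729$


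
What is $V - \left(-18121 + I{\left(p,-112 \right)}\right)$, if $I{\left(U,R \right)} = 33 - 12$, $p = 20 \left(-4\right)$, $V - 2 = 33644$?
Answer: $51746$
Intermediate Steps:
$V = 33646$ ($V = 2 + 33644 = 33646$)
$p = -80$
$I{\left(U,R \right)} = 21$ ($I{\left(U,R \right)} = 33 - 12 = 21$)
$V - \left(-18121 + I{\left(p,-112 \right)}\right) = 33646 - \left(-18121 + 21\right) = 33646 - -18100 = 33646 + 18100 = 51746$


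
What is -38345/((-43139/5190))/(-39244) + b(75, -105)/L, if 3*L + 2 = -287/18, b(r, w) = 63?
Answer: -2911842907941/273410926934 ≈ -10.650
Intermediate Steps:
L = -323/54 (L = -⅔ + (-287/18)/3 = -⅔ + (-287*1/18)/3 = -⅔ + (⅓)*(-287/18) = -⅔ - 287/54 = -323/54 ≈ -5.9815)
-38345/((-43139/5190))/(-39244) + b(75, -105)/L = -38345/((-43139/5190))/(-39244) + 63/(-323/54) = -38345/((-43139*1/5190))*(-1/39244) + 63*(-54/323) = -38345/(-43139/5190)*(-1/39244) - 3402/323 = -38345*(-5190/43139)*(-1/39244) - 3402/323 = (199010550/43139)*(-1/39244) - 3402/323 = -99505275/846473458 - 3402/323 = -2911842907941/273410926934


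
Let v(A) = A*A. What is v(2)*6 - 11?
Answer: 13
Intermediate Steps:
v(A) = A**2
v(2)*6 - 11 = 2**2*6 - 11 = 4*6 - 11 = 24 - 11 = 13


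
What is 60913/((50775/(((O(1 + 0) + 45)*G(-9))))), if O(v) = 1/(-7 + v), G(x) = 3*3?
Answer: 16385597/33850 ≈ 484.06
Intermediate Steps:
G(x) = 9
60913/((50775/(((O(1 + 0) + 45)*G(-9))))) = 60913/((50775/(((1/(-7 + (1 + 0)) + 45)*9)))) = 60913/((50775/(((1/(-7 + 1) + 45)*9)))) = 60913/((50775/(((1/(-6) + 45)*9)))) = 60913/((50775/(((-⅙ + 45)*9)))) = 60913/((50775/(((269/6)*9)))) = 60913/((50775/(807/2))) = 60913/((50775*(2/807))) = 60913/(33850/269) = 60913*(269/33850) = 16385597/33850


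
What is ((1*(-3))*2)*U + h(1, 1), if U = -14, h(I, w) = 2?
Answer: 86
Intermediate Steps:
((1*(-3))*2)*U + h(1, 1) = ((1*(-3))*2)*(-14) + 2 = -3*2*(-14) + 2 = -6*(-14) + 2 = 84 + 2 = 86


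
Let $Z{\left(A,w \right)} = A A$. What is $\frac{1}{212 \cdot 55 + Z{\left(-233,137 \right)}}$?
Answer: $\frac{1}{65949} \approx 1.5163 \cdot 10^{-5}$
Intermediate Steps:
$Z{\left(A,w \right)} = A^{2}$
$\frac{1}{212 \cdot 55 + Z{\left(-233,137 \right)}} = \frac{1}{212 \cdot 55 + \left(-233\right)^{2}} = \frac{1}{11660 + 54289} = \frac{1}{65949}$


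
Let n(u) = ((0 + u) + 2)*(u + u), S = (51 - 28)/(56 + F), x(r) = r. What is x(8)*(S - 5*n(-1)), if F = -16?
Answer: 423/5 ≈ 84.600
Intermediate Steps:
S = 23/40 (S = (51 - 28)/(56 - 16) = 23/40 ≈ 0.57500)
n(u) = 2*u*(2 + u) (n(u) = (u + 2)*(2*u) = (2 + u)*(2*u) = 2*u*(2 + u))
x(8)*(S - 5*n(-1)) = 8*(23/40 - 10*(-1)*(2 - 1)) = 8*(23/40 - 10*(-1)) = 8*(23/40 - 5*(-2)) = 8*(23/40 + 10) = 8*(423/40) = 423/5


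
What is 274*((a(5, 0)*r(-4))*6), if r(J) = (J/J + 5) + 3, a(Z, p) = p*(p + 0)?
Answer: 0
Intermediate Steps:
a(Z, p) = p² (a(Z, p) = p*p = p²)
r(J) = 9 (r(J) = (1 + 5) + 3 = 6 + 3 = 9)
274*((a(5, 0)*r(-4))*6) = 274*((0²*9)*6) = 274*((0*9)*6) = 274*(0*6) = 274*0 = 0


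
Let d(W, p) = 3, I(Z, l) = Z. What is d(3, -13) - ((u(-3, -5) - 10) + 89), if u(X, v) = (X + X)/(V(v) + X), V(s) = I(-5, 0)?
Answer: -307/4 ≈ -76.750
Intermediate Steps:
V(s) = -5
u(X, v) = 2*X/(-5 + X) (u(X, v) = (X + X)/(-5 + X) = (2*X)/(-5 + X) = 2*X/(-5 + X))
d(3, -13) - ((u(-3, -5) - 10) + 89) = 3 - ((2*(-3)/(-5 - 3) - 10) + 89) = 3 - ((2*(-3)/(-8) - 10) + 89) = 3 - ((2*(-3)*(-1/8) - 10) + 89) = 3 - ((3/4 - 10) + 89) = 3 - (-37/4 + 89) = 3 - 1*319/4 = 3 - 319/4 = -307/4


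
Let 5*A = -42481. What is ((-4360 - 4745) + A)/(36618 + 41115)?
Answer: -88006/388665 ≈ -0.22643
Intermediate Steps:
A = -42481/5 (A = (⅕)*(-42481) = -42481/5 ≈ -8496.2)
((-4360 - 4745) + A)/(36618 + 41115) = ((-4360 - 4745) - 42481/5)/(36618 + 41115) = (-9105 - 42481/5)/77733 = -88006/5*1/77733 = -88006/388665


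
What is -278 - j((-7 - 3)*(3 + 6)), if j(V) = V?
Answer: -188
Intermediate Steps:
-278 - j((-7 - 3)*(3 + 6)) = -278 - (-7 - 3)*(3 + 6) = -278 - (-10)*9 = -278 - 1*(-90) = -278 + 90 = -188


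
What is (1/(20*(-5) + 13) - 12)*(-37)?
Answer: 38665/87 ≈ 444.43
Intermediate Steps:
(1/(20*(-5) + 13) - 12)*(-37) = (1/(-100 + 13) - 12)*(-37) = (1/(-87) - 12)*(-37) = (-1/87 - 12)*(-37) = -1045/87*(-37) = 38665/87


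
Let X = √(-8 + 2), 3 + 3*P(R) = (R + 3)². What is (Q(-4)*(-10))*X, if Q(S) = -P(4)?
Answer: 460*I*√6/3 ≈ 375.59*I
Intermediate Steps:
P(R) = -1 + (3 + R)²/3 (P(R) = -1 + (R + 3)²/3 = -1 + (3 + R)²/3)
X = I*√6 (X = √(-6) = I*√6 ≈ 2.4495*I)
Q(S) = -46/3 (Q(S) = -(-1 + (3 + 4)²/3) = -(-1 + (⅓)*7²) = -(-1 + (⅓)*49) = -(-1 + 49/3) = -1*46/3 = -46/3)
(Q(-4)*(-10))*X = (-46/3*(-10))*(I*√6) = 460*(I*√6)/3 = 460*I*√6/3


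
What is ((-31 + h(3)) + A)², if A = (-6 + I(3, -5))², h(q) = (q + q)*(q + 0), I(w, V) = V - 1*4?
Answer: 44944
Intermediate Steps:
I(w, V) = -4 + V (I(w, V) = V - 4 = -4 + V)
h(q) = 2*q² (h(q) = (2*q)*q = 2*q²)
A = 225 (A = (-6 + (-4 - 5))² = (-6 - 9)² = (-15)² = 225)
((-31 + h(3)) + A)² = ((-31 + 2*3²) + 225)² = ((-31 + 2*9) + 225)² = ((-31 + 18) + 225)² = (-13 + 225)² = 212² = 44944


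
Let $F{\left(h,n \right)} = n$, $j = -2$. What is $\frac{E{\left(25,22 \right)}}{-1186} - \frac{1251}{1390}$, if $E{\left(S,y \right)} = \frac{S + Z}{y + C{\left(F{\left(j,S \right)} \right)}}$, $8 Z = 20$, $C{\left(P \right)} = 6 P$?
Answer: $- \frac{1836203}{2039920} \approx -0.90014$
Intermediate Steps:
$Z = \frac{5}{2}$ ($Z = \frac{1}{8} \cdot 20 = \frac{5}{2} \approx 2.5$)
$E{\left(S,y \right)} = \frac{\frac{5}{2} + S}{y + 6 S}$ ($E{\left(S,y \right)} = \frac{S + \frac{5}{2}}{y + 6 S} = \frac{\frac{5}{2} + S}{y + 6 S}$)
$\frac{E{\left(25,22 \right)}}{-1186} - \frac{1251}{1390} = \frac{\frac{1}{22 + 6 \cdot 25} \left(\frac{5}{2} + 25\right)}{-1186} - \frac{1251}{1390} = \frac{1}{22 + 150} \cdot \frac{55}{2} \left(- \frac{1}{1186}\right) - \frac{9}{10} = \frac{1}{172} \cdot \frac{55}{2} \left(- \frac{1}{1186}\right) - \frac{9}{10} = \frac{55}{344} \left(- \frac{1}{1186}\right) - \frac{9}{10} = - \frac{55}{407984} - \frac{9}{10} = - \frac{1836203}{2039920}$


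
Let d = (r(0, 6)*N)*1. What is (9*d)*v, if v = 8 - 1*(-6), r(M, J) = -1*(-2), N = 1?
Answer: 252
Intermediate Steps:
r(M, J) = 2
v = 14 (v = 8 + 6 = 14)
d = 2 (d = (2*1)*1 = 2*1 = 2)
(9*d)*v = (9*2)*14 = 18*14 = 252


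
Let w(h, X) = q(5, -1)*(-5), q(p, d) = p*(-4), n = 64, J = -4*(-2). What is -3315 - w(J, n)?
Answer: -3415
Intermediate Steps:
J = 8
q(p, d) = -4*p
w(h, X) = 100 (w(h, X) = -4*5*(-5) = -20*(-5) = 100)
-3315 - w(J, n) = -3315 - 1*100 = -3315 - 100 = -3415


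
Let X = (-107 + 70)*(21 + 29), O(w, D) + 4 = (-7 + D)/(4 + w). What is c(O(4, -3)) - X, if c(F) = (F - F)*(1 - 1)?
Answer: 1850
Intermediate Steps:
O(w, D) = -4 + (-7 + D)/(4 + w)
c(F) = 0 (c(F) = 0*0 = 0)
X = -1850 (X = -37*50 = -1850)
c(O(4, -3)) - X = 0 - 1*(-1850) = 0 + 1850 = 1850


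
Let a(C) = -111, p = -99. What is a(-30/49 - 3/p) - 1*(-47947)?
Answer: 47836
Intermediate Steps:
a(-30/49 - 3/p) - 1*(-47947) = -111 - 1*(-47947) = -111 + 47947 = 47836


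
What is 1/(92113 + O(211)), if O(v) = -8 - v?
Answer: 1/91894 ≈ 1.0882e-5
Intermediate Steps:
1/(92113 + O(211)) = 1/(92113 + (-8 - 1*211)) = 1/(92113 + (-8 - 211)) = 1/(92113 - 219) = 1/91894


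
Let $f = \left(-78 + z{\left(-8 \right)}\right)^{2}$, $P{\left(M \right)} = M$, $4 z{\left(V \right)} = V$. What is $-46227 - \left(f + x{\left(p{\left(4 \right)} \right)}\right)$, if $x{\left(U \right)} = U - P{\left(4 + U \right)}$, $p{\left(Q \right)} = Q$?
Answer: $-52623$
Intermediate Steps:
$z{\left(V \right)} = \frac{V}{4}$
$f = 6400$ ($f = \left(-78 + \frac{1}{4} \left(-8\right)\right)^{2} = \left(-78 - 2\right)^{2} = \left(-80\right)^{2} = 6400$)
$x{\left(U \right)} = -4$ ($x{\left(U \right)} = U - \left(4 + U\right) = -4$)
$-46227 - \left(f + x{\left(p{\left(4 \right)} \right)}\right) = -46227 - \left(6400 - 4\right) = -46227 - 6396 = -52623$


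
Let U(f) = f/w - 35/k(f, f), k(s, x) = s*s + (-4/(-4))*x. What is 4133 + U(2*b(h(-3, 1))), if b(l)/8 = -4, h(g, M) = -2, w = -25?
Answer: 59551939/14400 ≈ 4135.6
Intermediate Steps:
b(l) = -32 (b(l) = 8*(-4) = -32)
k(s, x) = x + s² (k(s, x) = s² + (-4*(-¼))*x = s² + 1*x = s² + x = x + s²)
U(f) = -35/(f + f²) - f/25 (U(f) = f/(-25) - 35/(f + f²) = f*(-1/25) - 35/(f + f²) = -f/25 - 35/(f + f²) = -35/(f + f²) - f/25)
4133 + U(2*b(h(-3, 1))) = 4133 + (-35/(2*(-32) + (2*(-32))²) - 2*(-32)/25) = 4133 + (-35/(-64 + (-64)²) - 1/25*(-64)) = 4133 + (-35/(-64 + 4096) + 64/25) = 4133 + (-35/4032 + 64/25) = 4133 + (-35*1/4032 + 64/25) = 4133 + (-5/576 + 64/25) = 4133 + 36739/14400 = 59551939/14400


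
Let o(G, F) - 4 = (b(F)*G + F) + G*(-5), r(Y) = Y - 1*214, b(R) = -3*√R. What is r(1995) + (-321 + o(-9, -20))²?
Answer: 72465 - 31536*I*√5 ≈ 72465.0 - 70517.0*I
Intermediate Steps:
r(Y) = -214 + Y (r(Y) = Y - 214 = -214 + Y)
o(G, F) = 4 + F - 5*G - 3*G*√F (o(G, F) = 4 + (((-3*√F)*G + F) + G*(-5)) = 4 + ((-3*G*√F + F) - 5*G) = 4 + ((F - 3*G*√F) - 5*G) = 4 + (F - 5*G - 3*G*√F) = 4 + F - 5*G - 3*G*√F)
r(1995) + (-321 + o(-9, -20))² = (-214 + 1995) + (-321 + (4 - 20 - 5*(-9) - 3*(-9)*√(-20)))² = 1781 + (-321 + (4 - 20 + 45 - 3*(-9)*2*I*√5))² = 1781 + (-321 + (4 - 20 + 45 + 54*I*√5))² = 1781 + (-321 + (29 + 54*I*√5))² = 1781 + (-292 + 54*I*√5)²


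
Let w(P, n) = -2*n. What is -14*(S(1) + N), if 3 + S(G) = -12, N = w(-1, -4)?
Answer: 98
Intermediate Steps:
N = 8 (N = -2*(-4) = 8)
S(G) = -15 (S(G) = -3 - 12 = -15)
-14*(S(1) + N) = -14*(-15 + 8) = -14*(-7) = 98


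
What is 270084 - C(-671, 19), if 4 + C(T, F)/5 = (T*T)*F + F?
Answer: -42502886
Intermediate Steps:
C(T, F) = -20 + 5*F + 5*F*T² (C(T, F) = -20 + 5*((T*T)*F + F) = -20 + 5*(T²*F + F) = -20 + 5*(F*T² + F) = -20 + 5*(F + F*T²) = -20 + (5*F + 5*F*T²) = -20 + 5*F + 5*F*T²)
270084 - C(-671, 19) = 270084 - (-20 + 5*19 + 5*19*(-671)²) = 270084 - (-20 + 95 + 5*19*450241) = 270084 - (-20 + 95 + 42772895) = 270084 - 1*42772970 = 270084 - 42772970 = -42502886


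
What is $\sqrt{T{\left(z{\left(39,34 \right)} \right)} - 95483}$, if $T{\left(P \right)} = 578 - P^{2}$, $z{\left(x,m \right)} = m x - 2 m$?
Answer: $i \sqrt{1677469} \approx 1295.2 i$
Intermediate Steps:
$z{\left(x,m \right)} = - 2 m + m x$
$\sqrt{T{\left(z{\left(39,34 \right)} \right)} - 95483} = \sqrt{\left(578 - \left(34 \left(-2 + 39\right)\right)^{2}\right) - 95483} = \sqrt{\left(578 - \left(34 \cdot 37\right)^{2}\right) - 95483} = \sqrt{\left(578 - 1258^{2}\right) - 95483} = \sqrt{\left(578 - 1582564\right) - 95483} = \sqrt{-1581986 - 95483} = \sqrt{-1677469} = i \sqrt{1677469}$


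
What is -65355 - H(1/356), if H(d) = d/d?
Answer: -65356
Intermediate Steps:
H(d) = 1
-65355 - H(1/356) = -65355 - 1*1 = -65355 - 1 = -65356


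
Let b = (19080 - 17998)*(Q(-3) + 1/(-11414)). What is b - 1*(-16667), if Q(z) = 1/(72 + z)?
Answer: 6569318906/393783 ≈ 16683.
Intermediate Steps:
b = 6137645/393783 (b = (19080 - 17998)*(1/(72 - 3) + 1/(-11414)) = 1082*(1/69 - 1/11414) = 1082*(11345/787566) = 6137645/393783 ≈ 15.586)
b - 1*(-16667) = 6137645/393783 - 1*(-16667) = 6137645/393783 + 16667 = 6569318906/393783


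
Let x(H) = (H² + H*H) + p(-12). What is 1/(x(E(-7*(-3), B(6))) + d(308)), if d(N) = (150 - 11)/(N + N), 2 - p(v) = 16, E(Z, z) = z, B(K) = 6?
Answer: 616/35867 ≈ 0.017175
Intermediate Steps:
p(v) = -14 (p(v) = 2 - 1*16 = 2 - 16 = -14)
x(H) = -14 + 2*H² (x(H) = (H² + H*H) - 14 = (H² + H²) - 14 = 2*H² - 14 = -14 + 2*H²)
d(N) = 139/(2*N) (d(N) = 139/((2*N)) = 139*(1/(2*N)) = 139/(2*N))
1/(x(E(-7*(-3), B(6))) + d(308)) = 1/((-14 + 2*6²) + (139/2)/308) = 1/((-14 + 2*36) + (139/2)*(1/308)) = 1/((-14 + 72) + 139/616) = 1/(58 + 139/616) = 1/(35867/616) = 616/35867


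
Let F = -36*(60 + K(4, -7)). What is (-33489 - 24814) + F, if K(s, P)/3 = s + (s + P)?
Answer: -60571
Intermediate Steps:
K(s, P) = 3*P + 6*s (K(s, P) = 3*(s + (s + P)) = 3*(s + (P + s)) = 3*(P + 2*s) = 3*P + 6*s)
F = -2268 (F = -36*(60 + (3*(-7) + 6*4)) = -36*(60 + (-21 + 24)) = -36*(60 + 3) = -36*63 = -2268)
(-33489 - 24814) + F = (-33489 - 24814) - 2268 = -58303 - 2268 = -60571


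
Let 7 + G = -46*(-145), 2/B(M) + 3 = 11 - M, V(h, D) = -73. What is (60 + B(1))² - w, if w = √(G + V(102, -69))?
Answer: 178084/49 - √6590 ≈ 3553.2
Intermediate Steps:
B(M) = 2/(8 - M) (B(M) = 2/(-3 + (11 - M)) = 2/(8 - M))
G = 6663 (G = -7 - 46*(-145) = -7 + 6670 = 6663)
w = √6590 (w = √(6663 - 73) = √6590 ≈ 81.179)
(60 + B(1))² - w = (60 - 2/(-8 + 1))² - √6590 = (60 - 2/(-7))² - √6590 = (60 - 2*(-⅐))² - √6590 = (60 + 2/7)² - √6590 = (422/7)² - √6590 = 178084/49 - √6590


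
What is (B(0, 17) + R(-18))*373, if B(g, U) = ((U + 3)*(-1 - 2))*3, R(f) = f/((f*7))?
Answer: -469607/7 ≈ -67087.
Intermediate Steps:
R(f) = ⅐ (R(f) = f/((7*f)) = f*(1/(7*f)) = ⅐)
B(g, U) = -27 - 9*U (B(g, U) = ((3 + U)*(-3))*3 = (-9 - 3*U)*3 = -27 - 9*U)
(B(0, 17) + R(-18))*373 = ((-27 - 9*17) + ⅐)*373 = ((-27 - 153) + ⅐)*373 = (-180 + ⅐)*373 = -1259/7*373 = -469607/7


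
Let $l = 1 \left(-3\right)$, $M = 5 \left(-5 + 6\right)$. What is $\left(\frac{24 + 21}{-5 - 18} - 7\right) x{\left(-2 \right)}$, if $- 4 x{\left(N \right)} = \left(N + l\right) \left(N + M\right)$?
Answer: $- \frac{1545}{46} \approx -33.587$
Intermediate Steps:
$M = 5$ ($M = 5 \cdot 1 = 5$)
$l = -3$
$x{\left(N \right)} = - \frac{\left(-3 + N\right) \left(5 + N\right)}{4}$ ($x{\left(N \right)} = - \frac{\left(N - 3\right) \left(N + 5\right)}{4} = - \frac{\left(-3 + N\right) \left(5 + N\right)}{4}$)
$\left(\frac{24 + 21}{-5 - 18} - 7\right) x{\left(-2 \right)} = \left(\frac{24 + 21}{-5 - 18} - 7\right) \left(\frac{15}{4} - -1 - \frac{\left(-2\right)^{2}}{4}\right) = \left(\frac{45}{-23} - 7\right) \left(\frac{15}{4} + 1 - 1\right) = \left(45 \left(- \frac{1}{23}\right) - 7\right) \left(\frac{15}{4} + 1 - 1\right) = \left(- \frac{45}{23} - 7\right) \frac{15}{4} = \left(- \frac{206}{23}\right) \frac{15}{4} = - \frac{1545}{46}$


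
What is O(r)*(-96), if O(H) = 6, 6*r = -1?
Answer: -576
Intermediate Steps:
r = -⅙ (r = (⅙)*(-1) = -⅙ ≈ -0.16667)
O(r)*(-96) = 6*(-96) = -576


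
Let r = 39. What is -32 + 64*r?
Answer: 2464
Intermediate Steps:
-32 + 64*r = -32 + 64*39 = -32 + 2496 = 2464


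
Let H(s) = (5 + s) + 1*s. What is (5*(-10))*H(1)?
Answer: -350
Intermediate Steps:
H(s) = 5 + 2*s (H(s) = (5 + s) + s = 5 + 2*s)
(5*(-10))*H(1) = (5*(-10))*(5 + 2*1) = -50*(5 + 2) = -50*7 = -350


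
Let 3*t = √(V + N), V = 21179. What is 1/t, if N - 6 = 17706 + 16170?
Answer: 3*√55061/55061 ≈ 0.012785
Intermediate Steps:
N = 33882 (N = 6 + (17706 + 16170) = 6 + 33876 = 33882)
t = √55061/3 (t = √(21179 + 33882)/3 = √55061/3 ≈ 78.217)
1/t = 1/(√55061/3) = 3*√55061/55061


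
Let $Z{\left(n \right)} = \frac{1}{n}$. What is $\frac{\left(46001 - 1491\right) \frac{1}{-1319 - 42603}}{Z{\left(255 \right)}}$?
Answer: $- \frac{5675025}{21961} \approx -258.41$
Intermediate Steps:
$\frac{\left(46001 - 1491\right) \frac{1}{-1319 - 42603}}{Z{\left(255 \right)}} = \frac{\left(46001 - 1491\right) \frac{1}{-1319 - 42603}}{\frac{1}{255}} = \frac{44510}{-43922} \frac{1}{\frac{1}{255}} = 44510 \left(- \frac{1}{43922}\right) 255 = \left(- \frac{22255}{21961}\right) 255 = - \frac{5675025}{21961}$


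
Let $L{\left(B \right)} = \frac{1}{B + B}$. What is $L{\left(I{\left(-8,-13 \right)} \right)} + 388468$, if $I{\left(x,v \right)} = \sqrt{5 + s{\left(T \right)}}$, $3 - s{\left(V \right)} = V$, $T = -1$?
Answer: $\frac{2330809}{6} \approx 3.8847 \cdot 10^{5}$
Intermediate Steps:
$s{\left(V \right)} = 3 - V$
$I{\left(x,v \right)} = 3$ ($I{\left(x,v \right)} = \sqrt{5 + \left(3 - -1\right)} = \sqrt{5 + \left(3 + 1\right)} = \sqrt{5 + 4} = \sqrt{9} = 3$)
$L{\left(B \right)} = \frac{1}{2 B}$
$L{\left(I{\left(-8,-13 \right)} \right)} + 388468 = \frac{1}{2 \cdot 3} + 388468 = \frac{1}{2} \cdot \frac{1}{3} + 388468 = \frac{1}{6} + 388468 = \frac{2330809}{6}$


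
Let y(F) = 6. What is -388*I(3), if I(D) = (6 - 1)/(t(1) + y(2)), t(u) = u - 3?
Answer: -485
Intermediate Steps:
t(u) = -3 + u
I(D) = 5/4 (I(D) = (6 - 1)/((-3 + 1) + 6) = 5/(-2 + 6) = 5/4)
-388*I(3) = -388*5/4 = -485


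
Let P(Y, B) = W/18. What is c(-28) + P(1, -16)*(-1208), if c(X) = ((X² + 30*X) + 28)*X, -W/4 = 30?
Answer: 26512/3 ≈ 8837.3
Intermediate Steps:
W = -120 (W = -4*30 = -120)
P(Y, B) = -20/3 (P(Y, B) = -120/18 = -120*1/18 = -20/3)
c(X) = X*(28 + X² + 30*X) (c(X) = (28 + X² + 30*X)*X = X*(28 + X² + 30*X))
c(-28) + P(1, -16)*(-1208) = -28*(28 + (-28)² + 30*(-28)) - 20/3*(-1208) = -28*(28 + 784 - 840) + 24160/3 = -28*(-28) + 24160/3 = 784 + 24160/3 = 26512/3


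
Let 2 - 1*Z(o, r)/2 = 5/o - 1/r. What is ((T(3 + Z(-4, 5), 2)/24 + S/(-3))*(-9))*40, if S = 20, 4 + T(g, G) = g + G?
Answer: 4563/2 ≈ 2281.5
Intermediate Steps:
Z(o, r) = 4 - 10/o + 2/r (Z(o, r) = 4 - 2*(5/o - 1/r) = 4 - 2*(-1/r + 5/o) = 4 + (-10/o + 2/r) = 4 - 10/o + 2/r)
T(g, G) = -4 + G + g (T(g, G) = -4 + (g + G) = -4 + (G + g) = -4 + G + g)
((T(3 + Z(-4, 5), 2)/24 + S/(-3))*(-9))*40 = (((-4 + 2 + (3 + (4 - 10/(-4) + 2/5)))/24 + 20/(-3))*(-9))*40 = (((-4 + 2 + (3 + (4 - 10*(-¼) + 2*(⅕))))*(1/24) + 20*(-⅓))*(-9))*40 = (((-4 + 2 + (3 + (4 + 5/2 + ⅖)))*(1/24) - 20/3)*(-9))*40 = (((-4 + 2 + (3 + 69/10))*(1/24) - 20/3)*(-9))*40 = (((-4 + 2 + 99/10)*(1/24) - 20/3)*(-9))*40 = (((79/10)*(1/24) - 20/3)*(-9))*40 = ((79/240 - 20/3)*(-9))*40 = -507/80*(-9)*40 = (4563/80)*40 = 4563/2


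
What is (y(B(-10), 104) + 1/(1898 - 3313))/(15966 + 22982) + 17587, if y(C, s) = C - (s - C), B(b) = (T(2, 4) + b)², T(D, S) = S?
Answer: 969244498259/55111420 ≈ 17587.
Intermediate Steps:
B(b) = (4 + b)²
y(C, s) = -s + 2*C (y(C, s) = C + (C - s) = -s + 2*C)
(y(B(-10), 104) + 1/(1898 - 3313))/(15966 + 22982) + 17587 = ((-1*104 + 2*(4 - 10)²) + 1/(1898 - 3313))/(15966 + 22982) + 17587 = ((-104 + 2*(-6)²) + 1/(-1415))/38948 + 17587 = ((-104 + 2*36) - 1/1415)*(1/38948) + 17587 = ((-104 + 72) - 1/1415)*(1/38948) + 17587 = (-32 - 1/1415)*(1/38948) + 17587 = -45281/1415*1/38948 + 17587 = -45281/55111420 + 17587 = 969244498259/55111420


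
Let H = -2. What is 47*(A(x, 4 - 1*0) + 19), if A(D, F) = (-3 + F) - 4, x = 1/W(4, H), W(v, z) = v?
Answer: 752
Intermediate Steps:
x = 1/4 ≈ 0.25000
A(D, F) = -7 + F
47*(A(x, 4 - 1*0) + 19) = 47*((-7 + (4 - 1*0)) + 19) = 47*((-7 + (4 + 0)) + 19) = 47*((-7 + 4) + 19) = 47*(-3 + 19) = 47*16 = 752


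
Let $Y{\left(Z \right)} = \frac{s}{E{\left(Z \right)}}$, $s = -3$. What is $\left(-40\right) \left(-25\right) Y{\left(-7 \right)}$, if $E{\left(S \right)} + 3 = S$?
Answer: $300$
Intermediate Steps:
$E{\left(S \right)} = -3 + S$
$Y{\left(Z \right)} = - \frac{3}{-3 + Z}$
$\left(-40\right) \left(-25\right) Y{\left(-7 \right)} = \left(-40\right) \left(-25\right) \left(- \frac{3}{-3 - 7}\right) = 1000 \left(- \frac{3}{-10}\right) = 1000 \left(\left(-3\right) \left(- \frac{1}{10}\right)\right) = 1000 \cdot \frac{3}{10} = 300$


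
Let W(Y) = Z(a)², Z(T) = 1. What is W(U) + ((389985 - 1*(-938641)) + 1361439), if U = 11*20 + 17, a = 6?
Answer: 2690066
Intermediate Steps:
U = 237 (U = 220 + 17 = 237)
W(Y) = 1 (W(Y) = 1² = 1)
W(U) + ((389985 - 1*(-938641)) + 1361439) = 1 + ((389985 - 1*(-938641)) + 1361439) = 1 + ((389985 + 938641) + 1361439) = 1 + (1328626 + 1361439) = 1 + 2690065 = 2690066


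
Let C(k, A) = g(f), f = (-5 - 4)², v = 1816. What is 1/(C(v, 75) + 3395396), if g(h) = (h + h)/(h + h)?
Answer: 1/3395397 ≈ 2.9452e-7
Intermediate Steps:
f = 81 (f = (-9)² = 81)
g(h) = 1 (g(h) = (2*h)/((2*h)) = (2*h)*(1/(2*h)) = 1)
C(k, A) = 1
1/(C(v, 75) + 3395396) = 1/(1 + 3395396) = 1/3395397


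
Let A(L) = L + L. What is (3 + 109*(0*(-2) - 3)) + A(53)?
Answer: -218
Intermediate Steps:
A(L) = 2*L
(3 + 109*(0*(-2) - 3)) + A(53) = (3 + 109*(0*(-2) - 3)) + 2*53 = (3 + 109*(0 - 3)) + 106 = (3 + 109*(-3)) + 106 = (3 - 327) + 106 = -324 + 106 = -218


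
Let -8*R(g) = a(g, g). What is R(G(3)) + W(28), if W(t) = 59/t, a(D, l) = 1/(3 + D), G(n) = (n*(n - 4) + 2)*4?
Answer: 125/56 ≈ 2.2321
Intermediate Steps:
G(n) = 8 + 4*n*(-4 + n) (G(n) = (n*(-4 + n) + 2)*4 = (2 + n*(-4 + n))*4 = 8 + 4*n*(-4 + n))
R(g) = -1/(8*(3 + g))
R(G(3)) + W(28) = -1/(24 + 8*(8 - 16*3 + 4*3**2)) + 59/28 = -1/(24 + 8*(8 - 48 + 4*9)) + 59*(1/28) = -1/(24 + 8*(8 - 48 + 36)) + 59/28 = -1/(24 + 8*(-4)) + 59/28 = -1/(24 - 32) + 59/28 = -1/(-8) + 59/28 = -1*(-1/8) + 59/28 = 1/8 + 59/28 = 125/56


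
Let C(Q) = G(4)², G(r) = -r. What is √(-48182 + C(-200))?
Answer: I*√48166 ≈ 219.47*I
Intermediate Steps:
C(Q) = 16 (C(Q) = (-1*4)² = (-4)² = 16)
√(-48182 + C(-200)) = √(-48182 + 16) = √(-48166) = I*√48166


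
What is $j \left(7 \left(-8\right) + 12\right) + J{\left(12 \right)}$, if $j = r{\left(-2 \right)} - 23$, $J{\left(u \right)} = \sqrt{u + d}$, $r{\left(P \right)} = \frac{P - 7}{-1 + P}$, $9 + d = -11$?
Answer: $880 + 2 i \sqrt{2} \approx 880.0 + 2.8284 i$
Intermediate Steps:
$d = -20$ ($d = -9 - 11 = -20$)
$r{\left(P \right)} = \frac{-7 + P}{-1 + P}$
$J{\left(u \right)} = \sqrt{-20 + u}$ ($J{\left(u \right)} = \sqrt{u - 20} = \sqrt{-20 + u}$)
$j = -20$ ($j = \frac{-7 - 2}{-1 - 2} - 23 = \frac{1}{-3} \left(-9\right) - 23 = \left(- \frac{1}{3}\right) \left(-9\right) - 23 = 3 - 23 = -20$)
$j \left(7 \left(-8\right) + 12\right) + J{\left(12 \right)} = - 20 \left(7 \left(-8\right) + 12\right) + \sqrt{-20 + 12} = - 20 \left(-56 + 12\right) + \sqrt{-8} = \left(-20\right) \left(-44\right) + 2 i \sqrt{2} = 880 + 2 i \sqrt{2}$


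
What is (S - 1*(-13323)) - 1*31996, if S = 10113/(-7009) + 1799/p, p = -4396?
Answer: -82200200073/4401652 ≈ -18675.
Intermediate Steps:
S = -8152277/4401652 (S = 10113/(-7009) + 1799/(-4396) = 10113*(-1/7009) + 1799*(-1/4396) = -10113/7009 - 257/628 = -8152277/4401652 ≈ -1.8521)
(S - 1*(-13323)) - 1*31996 = (-8152277/4401652 - 1*(-13323)) - 1*31996 = (-8152277/4401652 + 13323) - 31996 = 58635057319/4401652 - 31996 = -82200200073/4401652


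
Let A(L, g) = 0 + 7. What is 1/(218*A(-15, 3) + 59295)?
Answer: 1/60821 ≈ 1.6442e-5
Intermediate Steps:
A(L, g) = 7
1/(218*A(-15, 3) + 59295) = 1/(218*7 + 59295) = 1/(1526 + 59295) = 1/60821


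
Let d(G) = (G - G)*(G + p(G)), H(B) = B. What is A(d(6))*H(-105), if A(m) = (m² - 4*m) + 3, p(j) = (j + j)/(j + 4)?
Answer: -315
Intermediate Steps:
p(j) = 2*j/(4 + j) (p(j) = (2*j)/(4 + j) = 2*j/(4 + j))
d(G) = 0 (d(G) = (G - G)*(G + 2*G/(4 + G)) = 0*(G + 2*G/(4 + G)) = 0)
A(m) = 3 + m² - 4*m
A(d(6))*H(-105) = (3 + 0² - 4*0)*(-105) = (3 + 0 + 0)*(-105) = 3*(-105) = -315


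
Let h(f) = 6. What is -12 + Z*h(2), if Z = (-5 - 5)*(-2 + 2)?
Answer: -12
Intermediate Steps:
Z = 0 (Z = -10*0 = 0)
-12 + Z*h(2) = -12 + 0*6 = -12 + 0 = -12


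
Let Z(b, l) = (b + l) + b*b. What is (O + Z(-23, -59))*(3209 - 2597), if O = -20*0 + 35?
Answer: 294984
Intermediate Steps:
Z(b, l) = b + l + b² (Z(b, l) = (b + l) + b² = b + l + b²)
O = 35 (O = 0 + 35 = 35)
(O + Z(-23, -59))*(3209 - 2597) = (35 + (-23 - 59 + (-23)²))*(3209 - 2597) = (35 + (-23 - 59 + 529))*612 = (35 + 447)*612 = 482*612 = 294984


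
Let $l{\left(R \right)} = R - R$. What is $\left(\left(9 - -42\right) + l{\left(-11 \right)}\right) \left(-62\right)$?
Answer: $-3162$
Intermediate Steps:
$l{\left(R \right)} = 0$
$\left(\left(9 - -42\right) + l{\left(-11 \right)}\right) \left(-62\right) = \left(\left(9 - -42\right) + 0\right) \left(-62\right) = \left(\left(9 + 42\right) + 0\right) \left(-62\right) = \left(51 + 0\right) \left(-62\right) = 51 \left(-62\right) = -3162$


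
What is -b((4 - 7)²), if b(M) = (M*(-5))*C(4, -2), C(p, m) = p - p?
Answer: 0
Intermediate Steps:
C(p, m) = 0
b(M) = 0 (b(M) = (M*(-5))*0 = -5*M*0 = 0)
-b((4 - 7)²) = -1*0 = 0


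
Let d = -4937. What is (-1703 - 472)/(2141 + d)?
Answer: 725/932 ≈ 0.77790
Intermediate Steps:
(-1703 - 472)/(2141 + d) = (-1703 - 472)/(2141 - 4937) = -2175/(-2796) = -2175*(-1/2796) = 725/932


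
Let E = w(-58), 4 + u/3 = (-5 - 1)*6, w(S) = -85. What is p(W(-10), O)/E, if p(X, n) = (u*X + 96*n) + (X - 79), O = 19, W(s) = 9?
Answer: -674/85 ≈ -7.9294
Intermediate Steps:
u = -120 (u = -12 + 3*((-5 - 1)*6) = -12 + 3*(-6*6) = -12 + 3*(-36) = -12 - 108 = -120)
E = -85
p(X, n) = -79 - 119*X + 96*n (p(X, n) = (-120*X + 96*n) + (X - 79) = (-120*X + 96*n) + (-79 + X) = -79 - 119*X + 96*n)
p(W(-10), O)/E = (-79 - 119*9 + 96*19)/(-85) = (-79 - 1071 + 1824)*(-1/85) = 674*(-1/85) = -674/85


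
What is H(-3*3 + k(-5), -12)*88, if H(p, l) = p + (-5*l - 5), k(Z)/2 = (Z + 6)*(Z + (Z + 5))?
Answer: 3168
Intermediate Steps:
k(Z) = 2*(5 + 2*Z)*(6 + Z) (k(Z) = 2*((Z + 6)*(Z + (Z + 5))) = 2*((6 + Z)*(Z + (5 + Z))) = 2*((6 + Z)*(5 + 2*Z)) = 2*((5 + 2*Z)*(6 + Z)) = 2*(5 + 2*Z)*(6 + Z))
H(p, l) = -5 + p - 5*l (H(p, l) = p + (-5 - 5*l) = -5 + p - 5*l)
H(-3*3 + k(-5), -12)*88 = (-5 + (-3*3 + (60 + 4*(-5)² + 34*(-5))) - 5*(-12))*88 = (-5 + (-9 + (60 + 4*25 - 170)) + 60)*88 = (-5 + (-9 + (60 + 100 - 170)) + 60)*88 = (-5 + (-9 - 10) + 60)*88 = (-5 - 19 + 60)*88 = 36*88 = 3168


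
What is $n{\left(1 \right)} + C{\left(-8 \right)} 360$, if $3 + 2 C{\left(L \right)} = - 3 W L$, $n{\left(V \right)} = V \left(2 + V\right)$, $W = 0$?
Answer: $-537$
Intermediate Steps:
$C{\left(L \right)} = - \frac{3}{2}$ ($C{\left(L \right)} = - \frac{3}{2} + \frac{\left(-3\right) 0 L}{2} = - \frac{3}{2} + \frac{0 L}{2} = - \frac{3}{2} + \frac{1}{2} \cdot 0 = - \frac{3}{2} + 0 = - \frac{3}{2}$)
$n{\left(1 \right)} + C{\left(-8 \right)} 360 = 1 \left(2 + 1\right) - 540 = 1 \cdot 3 - 540 = 3 - 540 = -537$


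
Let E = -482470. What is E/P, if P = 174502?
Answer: -241235/87251 ≈ -2.7648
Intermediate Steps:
E/P = -482470/174502 = -482470*1/174502 = -241235/87251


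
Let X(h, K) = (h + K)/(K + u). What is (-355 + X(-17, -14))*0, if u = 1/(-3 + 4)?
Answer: 0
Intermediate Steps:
u = 1 (u = 1/1 = 1)
X(h, K) = (K + h)/(1 + K) (X(h, K) = (h + K)/(K + 1) = (K + h)/(1 + K))
(-355 + X(-17, -14))*0 = (-355 + (-14 - 17)/(1 - 14))*0 = (-355 - 31/(-13))*0 = (-355 - 1/13*(-31))*0 = (-355 + 31/13)*0 = -4584/13*0 = 0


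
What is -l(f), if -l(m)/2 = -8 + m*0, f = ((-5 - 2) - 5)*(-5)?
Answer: -16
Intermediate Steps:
f = 60 (f = (-7 - 5)*(-5) = -12*(-5) = 60)
l(m) = 16 (l(m) = -2*(-8 + m*0) = -2*(-8 + 0) = -2*(-8) = 16)
-l(f) = -1*16 = -16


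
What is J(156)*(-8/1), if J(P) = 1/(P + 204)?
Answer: -1/45 ≈ -0.022222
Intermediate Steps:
J(P) = 1/(204 + P)
J(156)*(-8/1) = (-8/1)/(204 + 156) = (-8*1)/360 = (1/360)*(-8) = -1/45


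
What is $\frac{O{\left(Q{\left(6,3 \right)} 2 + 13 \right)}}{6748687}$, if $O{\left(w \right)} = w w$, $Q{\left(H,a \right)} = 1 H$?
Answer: $\frac{625}{6748687} \approx 9.2611 \cdot 10^{-5}$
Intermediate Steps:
$Q{\left(H,a \right)} = H$
$O{\left(w \right)} = w^{2}$
$\frac{O{\left(Q{\left(6,3 \right)} 2 + 13 \right)}}{6748687} = \frac{\left(6 \cdot 2 + 13\right)^{2}}{6748687} = \left(12 + 13\right)^{2} \cdot \frac{1}{6748687} = 25^{2} \cdot \frac{1}{6748687} = 625 \cdot \frac{1}{6748687} = \frac{625}{6748687}$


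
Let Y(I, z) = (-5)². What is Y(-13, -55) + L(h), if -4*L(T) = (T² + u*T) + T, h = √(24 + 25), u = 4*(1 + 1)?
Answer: -3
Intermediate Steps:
Y(I, z) = 25
u = 8 (u = 4*2 = 8)
h = 7 (h = √49 = 7)
L(T) = -9*T/4 - T²/4 (L(T) = -((T² + 8*T) + T)/4 = -(T² + 9*T)/4 = -9*T/4 - T²/4)
Y(-13, -55) + L(h) = 25 - ¼*7*(9 + 7) = 25 - ¼*7*16 = 25 - 28 = -3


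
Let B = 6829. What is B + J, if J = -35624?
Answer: -28795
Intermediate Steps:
B + J = 6829 - 35624 = -28795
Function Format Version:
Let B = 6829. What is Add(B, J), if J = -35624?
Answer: -28795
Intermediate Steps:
Add(B, J) = Add(6829, -35624) = -28795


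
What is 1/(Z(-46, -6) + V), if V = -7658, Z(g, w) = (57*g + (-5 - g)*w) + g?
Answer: -1/10572 ≈ -9.4589e-5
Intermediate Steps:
Z(g, w) = 58*g + w*(-5 - g) (Z(g, w) = (57*g + w*(-5 - g)) + g = 58*g + w*(-5 - g))
1/(Z(-46, -6) + V) = 1/((-5*(-6) + 58*(-46) - 1*(-46)*(-6)) - 7658) = 1/((30 - 2668 - 276) - 7658) = 1/(-2914 - 7658) = 1/(-10572) = -1/10572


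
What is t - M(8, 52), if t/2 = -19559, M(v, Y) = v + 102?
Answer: -39228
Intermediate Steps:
M(v, Y) = 102 + v
t = -39118 (t = 2*(-19559) = -39118)
t - M(8, 52) = -39118 - (102 + 8) = -39118 - 1*110 = -39118 - 110 = -39228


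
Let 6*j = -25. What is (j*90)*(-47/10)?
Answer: 3525/2 ≈ 1762.5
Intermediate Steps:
j = -25/6 (j = (⅙)*(-25) = -25/6 ≈ -4.1667)
(j*90)*(-47/10) = (-25/6*90)*(-47/10) = -(-17625)/10 = -375*(-47/10) = 3525/2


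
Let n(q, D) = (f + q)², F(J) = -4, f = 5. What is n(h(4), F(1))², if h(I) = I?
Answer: 6561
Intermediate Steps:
n(q, D) = (5 + q)²
n(h(4), F(1))² = ((5 + 4)²)² = (9²)² = 81² = 6561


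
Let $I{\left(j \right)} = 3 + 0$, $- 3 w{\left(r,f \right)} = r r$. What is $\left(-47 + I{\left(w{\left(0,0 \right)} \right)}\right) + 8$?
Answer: $-36$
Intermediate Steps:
$w{\left(r,f \right)} = - \frac{r^{2}}{3}$ ($w{\left(r,f \right)} = - \frac{r r}{3} = - \frac{r^{2}}{3}$)
$I{\left(j \right)} = 3$
$\left(-47 + I{\left(w{\left(0,0 \right)} \right)}\right) + 8 = \left(-47 + 3\right) + 8 = -44 + 8 = -36$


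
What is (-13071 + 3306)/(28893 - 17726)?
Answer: -9765/11167 ≈ -0.87445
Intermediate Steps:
(-13071 + 3306)/(28893 - 17726) = -9765/11167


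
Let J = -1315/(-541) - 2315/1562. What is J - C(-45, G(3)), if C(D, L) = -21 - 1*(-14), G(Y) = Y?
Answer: 6716909/845042 ≈ 7.9486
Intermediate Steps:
C(D, L) = -7 (C(D, L) = -21 + 14 = -7)
J = 801615/845042 (J = -1315*(-1/541) - 2315*1/1562 = 1315/541 - 2315/1562 = 801615/845042 ≈ 0.94861)
J - C(-45, G(3)) = 801615/845042 - 1*(-7) = 801615/845042 + 7 = 6716909/845042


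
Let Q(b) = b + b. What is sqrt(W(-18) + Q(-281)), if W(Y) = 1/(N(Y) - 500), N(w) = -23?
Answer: I*sqrt(153723821)/523 ≈ 23.707*I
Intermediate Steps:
Q(b) = 2*b
W(Y) = -1/523 (W(Y) = 1/(-23 - 500) = 1/(-523) = -1/523)
sqrt(W(-18) + Q(-281)) = sqrt(-1/523 + 2*(-281)) = sqrt(-1/523 - 562) = sqrt(-293927/523) = I*sqrt(153723821)/523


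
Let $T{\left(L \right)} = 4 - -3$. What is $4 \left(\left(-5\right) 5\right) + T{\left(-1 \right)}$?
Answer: $-93$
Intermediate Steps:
$T{\left(L \right)} = 7$ ($T{\left(L \right)} = 4 + 3 = 7$)
$4 \left(\left(-5\right) 5\right) + T{\left(-1 \right)} = 4 \left(\left(-5\right) 5\right) + 7 = 4 \left(-25\right) + 7 = -100 + 7 = -93$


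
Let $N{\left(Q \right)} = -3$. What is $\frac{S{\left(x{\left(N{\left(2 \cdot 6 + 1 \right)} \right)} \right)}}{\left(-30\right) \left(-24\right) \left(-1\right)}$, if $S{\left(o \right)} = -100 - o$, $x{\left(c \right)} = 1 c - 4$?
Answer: $\frac{31}{240} \approx 0.12917$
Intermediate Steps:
$x{\left(c \right)} = -4 + c$ ($x{\left(c \right)} = c - 4 = -4 + c$)
$\frac{S{\left(x{\left(N{\left(2 \cdot 6 + 1 \right)} \right)} \right)}}{\left(-30\right) \left(-24\right) \left(-1\right)} = \frac{-100 - \left(-4 - 3\right)}{\left(-30\right) \left(-24\right) \left(-1\right)} = \frac{-100 - -7}{720 \left(-1\right)} = \frac{-100 + 7}{-720} = \left(-93\right) \left(- \frac{1}{720}\right) = \frac{31}{240}$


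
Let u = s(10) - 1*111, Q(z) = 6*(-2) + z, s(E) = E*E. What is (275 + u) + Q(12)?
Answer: 264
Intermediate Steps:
s(E) = E²
Q(z) = -12 + z
u = -11 (u = 10² - 1*111 = 100 - 111 = -11)
(275 + u) + Q(12) = (275 - 11) + (-12 + 12) = 264 + 0 = 264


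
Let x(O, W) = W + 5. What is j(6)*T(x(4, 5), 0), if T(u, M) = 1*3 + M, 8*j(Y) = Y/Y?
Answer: 3/8 ≈ 0.37500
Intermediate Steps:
x(O, W) = 5 + W
j(Y) = 1/8 (j(Y) = (Y/Y)/8 = (1/8)*1 = 1/8)
T(u, M) = 3 + M
j(6)*T(x(4, 5), 0) = (3 + 0)/8 = (1/8)*3 = 3/8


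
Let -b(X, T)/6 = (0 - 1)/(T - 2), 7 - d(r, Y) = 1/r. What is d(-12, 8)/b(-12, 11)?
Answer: 85/8 ≈ 10.625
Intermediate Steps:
d(r, Y) = 7 - 1/r
b(X, T) = 6/(-2 + T) (b(X, T) = -6*(0 - 1)/(T - 2) = -(-6)/(-2 + T) = 6/(-2 + T))
d(-12, 8)/b(-12, 11) = (7 - 1/(-12))/((6/(-2 + 11))) = (7 - 1*(-1/12))/((6/9)) = (7 + 1/12)/((6*(⅑))) = 85/(12*(⅔)) = (85/12)*(3/2) = 85/8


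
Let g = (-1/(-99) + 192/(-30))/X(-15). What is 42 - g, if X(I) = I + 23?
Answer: 169483/3960 ≈ 42.799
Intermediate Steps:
X(I) = 23 + I
g = -3163/3960 (g = (-1/(-99) + 192/(-30))/(23 - 15) = (-1*(-1/99) + 192*(-1/30))/8 = (1/99 - 32/5)*(1/8) = -3163/495*1/8 = -3163/3960 ≈ -0.79874)
42 - g = 42 - 1*(-3163/3960) = 42 + 3163/3960 = 169483/3960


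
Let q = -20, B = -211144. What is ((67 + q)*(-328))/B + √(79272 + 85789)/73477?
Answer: 1927/26393 + √165061/73477 ≈ 0.078541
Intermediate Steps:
((67 + q)*(-328))/B + √(79272 + 85789)/73477 = ((67 - 20)*(-328))/(-211144) + √(79272 + 85789)/73477 = (47*(-328))*(-1/211144) + √165061*(1/73477) = -15416*(-1/211144) + √165061/73477 = 1927/26393 + √165061/73477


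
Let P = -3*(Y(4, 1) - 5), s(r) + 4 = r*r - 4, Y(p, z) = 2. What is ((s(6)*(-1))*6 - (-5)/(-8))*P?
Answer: -12141/8 ≈ -1517.6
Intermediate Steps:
s(r) = -8 + r**2 (s(r) = -4 + (r*r - 4) = -4 + (r**2 - 4) = -4 + (-4 + r**2) = -8 + r**2)
P = 9 (P = -3*(2 - 5) = -3*(-3) = 9)
((s(6)*(-1))*6 - (-5)/(-8))*P = (((-8 + 6**2)*(-1))*6 - (-5)/(-8))*9 = (((-8 + 36)*(-1))*6 - (-5)*(-1)/8)*9 = ((28*(-1))*6 - 1*5/8)*9 = (-28*6 - 5/8)*9 = (-168 - 5/8)*9 = -1349/8*9 = -12141/8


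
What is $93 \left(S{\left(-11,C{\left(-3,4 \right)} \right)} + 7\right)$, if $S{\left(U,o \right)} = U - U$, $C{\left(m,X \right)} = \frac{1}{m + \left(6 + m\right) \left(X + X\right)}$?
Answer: $651$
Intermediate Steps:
$C{\left(m,X \right)} = \frac{1}{m + 2 X \left(6 + m\right)}$ ($C{\left(m,X \right)} = \frac{1}{m + \left(6 + m\right) 2 X} = \frac{1}{m + 2 X \left(6 + m\right)}$)
$S{\left(U,o \right)} = 0$
$93 \left(S{\left(-11,C{\left(-3,4 \right)} \right)} + 7\right) = 93 \left(0 + 7\right) = 93 \cdot 7 = 651$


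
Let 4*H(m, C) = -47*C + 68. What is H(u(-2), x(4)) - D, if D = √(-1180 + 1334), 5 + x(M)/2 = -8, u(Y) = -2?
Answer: 645/2 - √154 ≈ 310.09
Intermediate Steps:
x(M) = -26 (x(M) = -10 + 2*(-8) = -10 - 16 = -26)
D = √154 ≈ 12.410
H(m, C) = 17 - 47*C/4 (H(m, C) = (-47*C + 68)/4 = (68 - 47*C)/4 = 17 - 47*C/4)
H(u(-2), x(4)) - D = (17 - 47/4*(-26)) - √154 = (17 + 611/2) - √154 = 645/2 - √154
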